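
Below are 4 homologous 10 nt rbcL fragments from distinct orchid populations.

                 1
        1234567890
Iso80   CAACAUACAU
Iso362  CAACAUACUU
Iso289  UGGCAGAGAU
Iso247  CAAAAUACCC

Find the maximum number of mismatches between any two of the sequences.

Pairwise Hamming distances:
  Iso80 vs Iso362: 1
  Iso80 vs Iso289: 5
  Iso80 vs Iso247: 3
  Iso362 vs Iso289: 6
  Iso362 vs Iso247: 3
  Iso289 vs Iso247: 8
The largest is 8, between Iso289 and Iso247.

8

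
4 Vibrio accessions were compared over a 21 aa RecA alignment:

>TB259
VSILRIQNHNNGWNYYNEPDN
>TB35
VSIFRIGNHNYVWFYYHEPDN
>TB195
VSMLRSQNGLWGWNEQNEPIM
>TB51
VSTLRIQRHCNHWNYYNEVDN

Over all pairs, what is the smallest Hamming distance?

Pairwise Hamming distances:
  TB259 vs TB35: 6
  TB259 vs TB195: 9
  TB259 vs TB51: 5
  TB35 vs TB195: 14
  TB35 vs TB51: 10
  TB195 vs TB51: 12
The smallest is 5, between TB259 and TB51.

5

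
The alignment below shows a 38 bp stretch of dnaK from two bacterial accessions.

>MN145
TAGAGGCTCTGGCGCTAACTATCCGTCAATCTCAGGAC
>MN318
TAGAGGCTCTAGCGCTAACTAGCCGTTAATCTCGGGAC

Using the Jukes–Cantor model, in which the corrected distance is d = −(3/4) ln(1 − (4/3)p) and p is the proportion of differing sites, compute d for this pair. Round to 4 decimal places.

Differing sites — 11:G/A; 22:T/G; 27:C/T; 34:A/G.
p = 4/38 = 0.105263.
d = −0.75 · ln(1 − (4/3)·0.105263) = −0.75 · ln(0.859649) = −0.75 · (-0.151231) = 0.1134.

0.1134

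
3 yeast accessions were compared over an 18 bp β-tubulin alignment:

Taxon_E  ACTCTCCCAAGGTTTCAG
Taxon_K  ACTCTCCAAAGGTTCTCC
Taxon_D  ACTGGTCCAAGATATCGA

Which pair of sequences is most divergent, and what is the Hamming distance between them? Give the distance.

10

Pairwise Hamming distances:
  Taxon_E vs Taxon_K: 5
  Taxon_E vs Taxon_D: 7
  Taxon_K vs Taxon_D: 10
The largest is 10, between Taxon_K and Taxon_D.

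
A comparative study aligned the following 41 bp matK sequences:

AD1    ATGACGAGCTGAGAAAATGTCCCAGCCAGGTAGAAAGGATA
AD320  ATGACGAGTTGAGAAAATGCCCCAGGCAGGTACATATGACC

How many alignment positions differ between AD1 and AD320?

Mismatches occur at site 9 (C↔T), site 20 (T↔C), site 26 (C↔G), site 33 (G↔C), site 35 (A↔T), site 37 (G↔T), site 40 (T↔C), site 41 (A↔C).
That gives 8 mismatches out of 41 aligned sites, so the Hamming distance is 8.

8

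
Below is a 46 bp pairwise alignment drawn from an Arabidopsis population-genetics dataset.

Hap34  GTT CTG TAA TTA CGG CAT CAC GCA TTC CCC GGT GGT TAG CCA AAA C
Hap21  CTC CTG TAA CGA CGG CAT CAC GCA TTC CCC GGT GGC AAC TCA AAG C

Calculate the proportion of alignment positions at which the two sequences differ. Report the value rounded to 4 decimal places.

The sequences differ at positions 1 (G/C), 3 (T/C), 10 (T/C), 11 (T/G), 36 (T/C), 37 (T/A), 39 (G/C), 40 (C/T), 45 (A/G).
There are 9 differences over 46 sites, so p = 9/46 = 0.1957.

0.1957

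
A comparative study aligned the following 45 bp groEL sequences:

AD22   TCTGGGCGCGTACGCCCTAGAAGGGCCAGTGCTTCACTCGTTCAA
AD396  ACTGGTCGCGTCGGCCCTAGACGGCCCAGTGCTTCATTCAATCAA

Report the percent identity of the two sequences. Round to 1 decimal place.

80.0%

Mismatches occur at site 1 (T↔A), site 6 (G↔T), site 12 (A↔C), site 13 (C↔G), site 22 (A↔C), site 25 (G↔C), site 37 (C↔T), site 40 (G↔A), site 41 (T↔A).
36 of the 45 sites match, so the percent identity is 36/45 × 100 = 80.0%.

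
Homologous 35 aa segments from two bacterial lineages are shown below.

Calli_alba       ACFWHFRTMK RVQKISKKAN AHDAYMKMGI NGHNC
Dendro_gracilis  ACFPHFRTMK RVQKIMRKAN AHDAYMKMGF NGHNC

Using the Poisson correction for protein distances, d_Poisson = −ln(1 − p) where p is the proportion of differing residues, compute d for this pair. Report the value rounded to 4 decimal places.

0.1214

Differing sites — 4:W/P; 16:S/M; 17:K/R; 30:I/F.
p = 4/35 = 0.114286.
d = −ln(1 − 0.114286) = −ln(0.885714) = 0.1214.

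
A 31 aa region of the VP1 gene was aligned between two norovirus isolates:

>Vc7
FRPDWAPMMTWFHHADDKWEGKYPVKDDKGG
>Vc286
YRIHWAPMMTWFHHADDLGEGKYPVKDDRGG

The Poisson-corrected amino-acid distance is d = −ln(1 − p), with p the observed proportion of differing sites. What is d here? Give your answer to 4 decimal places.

0.2151

The sequences differ at positions 1 (F/Y), 3 (P/I), 4 (D/H), 18 (K/L), 19 (W/G), 29 (K/R).
p = 6/31 = 0.193548.
d = −ln(1 − 0.193548) = −ln(0.806452) = 0.2151.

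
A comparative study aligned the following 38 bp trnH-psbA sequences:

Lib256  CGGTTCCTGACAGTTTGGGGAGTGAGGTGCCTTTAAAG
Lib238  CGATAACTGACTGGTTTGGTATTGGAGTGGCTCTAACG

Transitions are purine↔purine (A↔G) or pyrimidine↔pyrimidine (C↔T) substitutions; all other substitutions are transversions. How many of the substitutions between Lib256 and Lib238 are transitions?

Differing sites — 3:G/A (Ti); 5:T/A (Tv); 6:C/A (Tv); 12:A/T (Tv); 14:T/G (Tv); 17:G/T (Tv); 20:G/T (Tv); 22:G/T (Tv); 25:A/G (Ti); 26:G/A (Ti); 30:C/G (Tv); 33:T/C (Ti); 37:A/C (Tv).
Of the 13 differences, 4 transitions and 9 transversions, so the answer is 4.

4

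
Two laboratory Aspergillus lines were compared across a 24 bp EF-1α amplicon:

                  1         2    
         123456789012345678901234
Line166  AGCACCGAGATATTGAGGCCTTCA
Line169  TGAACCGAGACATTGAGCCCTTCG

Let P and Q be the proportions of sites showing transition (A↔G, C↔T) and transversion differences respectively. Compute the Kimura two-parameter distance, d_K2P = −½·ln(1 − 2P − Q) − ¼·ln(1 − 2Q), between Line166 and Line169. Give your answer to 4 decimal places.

Differing sites — 1:A/T (Tv); 3:C/A (Tv); 11:T/C (Ti); 18:G/C (Tv); 24:A/G (Ti).
Of the 5 differences, 2 transitions and 3 transversions over 24 sites: P = 2/24 = 0.083333, Q = 3/24 = 0.125000.
d = −0.5·ln(0.708334) − 0.25·ln(0.750000) = −0.5·(-0.344840) − 0.25·(-0.287682) = 0.2443.

0.2443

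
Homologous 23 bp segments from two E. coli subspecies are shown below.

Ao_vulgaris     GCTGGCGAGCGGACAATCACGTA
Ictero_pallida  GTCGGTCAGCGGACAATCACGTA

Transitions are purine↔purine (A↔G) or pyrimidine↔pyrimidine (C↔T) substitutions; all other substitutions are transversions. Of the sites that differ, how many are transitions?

3

The sequences differ at positions 2 (C/T, transition), 3 (T/C, transition), 6 (C/T, transition), 7 (G/C, transversion).
Of the 4 differences, 3 transitions and 1 transversion, so the answer is 3.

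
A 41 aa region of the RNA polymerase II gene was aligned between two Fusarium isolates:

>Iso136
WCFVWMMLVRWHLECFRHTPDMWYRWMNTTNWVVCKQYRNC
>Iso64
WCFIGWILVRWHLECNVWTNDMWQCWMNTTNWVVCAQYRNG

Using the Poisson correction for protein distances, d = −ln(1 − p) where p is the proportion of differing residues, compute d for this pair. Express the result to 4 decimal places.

Differing sites — 4:V/I; 5:W/G; 6:M/W; 7:M/I; 16:F/N; 17:R/V; 18:H/W; 20:P/N; 24:Y/Q; 25:R/C; 36:K/A; 41:C/G.
p = 12/41 = 0.292683.
d = −ln(1 − 0.292683) = −ln(0.707317) = 0.3463.

0.3463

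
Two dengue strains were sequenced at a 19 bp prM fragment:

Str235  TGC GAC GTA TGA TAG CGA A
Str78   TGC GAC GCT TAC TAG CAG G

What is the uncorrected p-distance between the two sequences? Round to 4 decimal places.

Mismatches occur at site 8 (T/C), site 9 (A/T), site 11 (G/A), site 12 (A/C), site 17 (G/A), site 18 (A/G), site 19 (A/G).
There are 7 differences over 19 sites, so p = 7/19 = 0.3684.

0.3684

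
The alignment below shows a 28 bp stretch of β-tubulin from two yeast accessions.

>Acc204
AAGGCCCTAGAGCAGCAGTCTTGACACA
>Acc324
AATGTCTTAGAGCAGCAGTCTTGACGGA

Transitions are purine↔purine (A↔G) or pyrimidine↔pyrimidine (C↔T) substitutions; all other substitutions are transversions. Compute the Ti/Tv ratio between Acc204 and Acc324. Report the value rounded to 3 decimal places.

Mismatches occur at site 3 (G↔T, transversion), site 5 (C↔T, transition), site 7 (C↔T, transition), site 26 (A↔G, transition), site 27 (C↔G, transversion).
Of the 5 differences, 3 transitions and 2 transversions, so Ti/Tv = 3/2 = 1.500.

1.500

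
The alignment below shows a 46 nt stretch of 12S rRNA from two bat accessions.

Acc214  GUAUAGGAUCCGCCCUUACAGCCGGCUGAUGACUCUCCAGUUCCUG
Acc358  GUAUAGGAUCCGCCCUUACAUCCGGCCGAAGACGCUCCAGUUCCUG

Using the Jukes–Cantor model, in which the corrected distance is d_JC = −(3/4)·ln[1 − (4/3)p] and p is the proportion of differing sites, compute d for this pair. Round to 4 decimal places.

Differing sites — 21:G/U; 27:U/C; 30:U/A; 34:U/G.
p = 4/46 = 0.086957.
d = −0.75 · ln(1 − (4/3)·0.086957) = −0.75 · ln(0.884057) = −0.75 · (-0.123234) = 0.0924.

0.0924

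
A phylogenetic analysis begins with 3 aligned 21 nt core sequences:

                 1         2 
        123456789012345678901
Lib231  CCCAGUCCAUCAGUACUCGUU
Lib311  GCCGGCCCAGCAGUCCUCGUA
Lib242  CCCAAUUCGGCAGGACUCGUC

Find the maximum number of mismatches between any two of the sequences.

Pairwise Hamming distances:
  Lib231 vs Lib311: 6
  Lib231 vs Lib242: 6
  Lib311 vs Lib242: 9
The largest is 9, between Lib311 and Lib242.

9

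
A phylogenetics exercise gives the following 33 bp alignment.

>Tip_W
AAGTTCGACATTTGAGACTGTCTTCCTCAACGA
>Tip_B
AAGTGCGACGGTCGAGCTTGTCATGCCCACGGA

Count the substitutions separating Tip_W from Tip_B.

Differing sites — 5:T/G; 10:A/G; 11:T/G; 13:T/C; 17:A/C; 18:C/T; 23:T/A; 25:C/G; 27:T/C; 30:A/C; 31:C/G.
That gives 11 mismatches out of 33 aligned sites, so the Hamming distance is 11.

11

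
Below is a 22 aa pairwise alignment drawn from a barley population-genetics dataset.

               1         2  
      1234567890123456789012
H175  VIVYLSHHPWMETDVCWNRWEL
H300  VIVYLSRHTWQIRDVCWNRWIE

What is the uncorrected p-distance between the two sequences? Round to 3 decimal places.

Mismatches occur at site 7 (H→R), site 9 (P→T), site 11 (M→Q), site 12 (E→I), site 13 (T→R), site 21 (E→I), site 22 (L→E).
There are 7 differences over 22 sites, so p = 7/22 = 0.318.

0.318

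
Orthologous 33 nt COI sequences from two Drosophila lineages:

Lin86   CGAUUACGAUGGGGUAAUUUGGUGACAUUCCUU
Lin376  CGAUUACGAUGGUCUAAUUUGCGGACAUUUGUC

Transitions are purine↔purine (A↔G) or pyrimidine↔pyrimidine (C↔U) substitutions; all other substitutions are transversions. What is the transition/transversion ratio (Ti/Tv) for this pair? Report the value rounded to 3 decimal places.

Differing sites — 13:G/U (Tv); 14:G/C (Tv); 22:G/C (Tv); 23:U/G (Tv); 30:C/U (Ti); 31:C/G (Tv); 33:U/C (Ti).
Of the 7 differences, 2 transitions and 5 transversions, so Ti/Tv = 2/5 = 0.400.

0.400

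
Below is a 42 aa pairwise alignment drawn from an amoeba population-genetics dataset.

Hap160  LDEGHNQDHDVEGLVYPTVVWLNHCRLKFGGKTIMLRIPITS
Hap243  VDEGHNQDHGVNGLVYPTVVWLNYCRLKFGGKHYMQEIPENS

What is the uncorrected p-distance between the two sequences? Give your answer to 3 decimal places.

The sequences differ at positions 1 (L/V), 10 (D/G), 12 (E/N), 24 (H/Y), 33 (T/H), 34 (I/Y), 36 (L/Q), 37 (R/E), 40 (I/E), 41 (T/N).
There are 10 differences over 42 sites, so p = 10/42 = 0.238.

0.238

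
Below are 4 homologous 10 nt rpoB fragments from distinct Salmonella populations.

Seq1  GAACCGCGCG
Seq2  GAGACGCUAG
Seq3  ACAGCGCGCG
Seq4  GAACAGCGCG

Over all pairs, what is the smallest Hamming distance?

Pairwise Hamming distances:
  Seq1 vs Seq2: 4
  Seq1 vs Seq3: 3
  Seq1 vs Seq4: 1
  Seq2 vs Seq3: 6
  Seq2 vs Seq4: 5
  Seq3 vs Seq4: 4
The smallest is 1, between Seq1 and Seq4.

1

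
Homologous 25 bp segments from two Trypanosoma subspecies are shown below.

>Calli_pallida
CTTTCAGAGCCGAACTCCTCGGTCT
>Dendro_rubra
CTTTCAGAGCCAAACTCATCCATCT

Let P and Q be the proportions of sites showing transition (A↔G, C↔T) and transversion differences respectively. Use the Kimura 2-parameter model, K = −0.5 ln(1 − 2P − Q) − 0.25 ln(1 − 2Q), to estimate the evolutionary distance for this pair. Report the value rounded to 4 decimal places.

0.1808

Mismatches occur at site 12 (G↔A, transition), site 18 (C↔A, transversion), site 21 (G↔C, transversion), site 22 (G↔A, transition).
Of the 4 differences, 2 transitions and 2 transversions over 25 sites: P = 2/25 = 0.080000, Q = 2/25 = 0.080000.
d = −0.5·ln(0.760000) − 0.25·ln(0.840000) = −0.5·(-0.274437) − 0.25·(-0.174353) = 0.1808.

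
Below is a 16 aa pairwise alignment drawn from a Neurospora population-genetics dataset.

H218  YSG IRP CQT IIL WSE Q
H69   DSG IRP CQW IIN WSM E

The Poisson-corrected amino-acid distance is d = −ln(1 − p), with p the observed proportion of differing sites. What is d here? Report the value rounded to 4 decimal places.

0.3747

Differing sites — 1:Y/D; 9:T/W; 12:L/N; 15:E/M; 16:Q/E.
p = 5/16 = 0.312500.
d = −ln(1 − 0.312500) = −ln(0.687500) = 0.3747.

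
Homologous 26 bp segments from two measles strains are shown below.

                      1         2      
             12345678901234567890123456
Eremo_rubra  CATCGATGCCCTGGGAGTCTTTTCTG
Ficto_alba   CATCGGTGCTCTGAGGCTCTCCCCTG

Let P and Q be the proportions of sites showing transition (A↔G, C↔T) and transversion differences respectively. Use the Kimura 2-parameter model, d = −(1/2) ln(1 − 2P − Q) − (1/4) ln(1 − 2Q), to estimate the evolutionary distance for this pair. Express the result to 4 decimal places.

The sequences differ at positions 6 (A/G, transition), 10 (C/T, transition), 14 (G/A, transition), 16 (A/G, transition), 17 (G/C, transversion), 21 (T/C, transition), 22 (T/C, transition), 23 (T/C, transition).
Of the 8 differences, 7 transitions and 1 transversion over 26 sites: P = 7/26 = 0.269231, Q = 1/26 = 0.038462.
d = −0.5·ln(0.423076) − 0.25·ln(0.923076) = −0.5·(-0.860203) − 0.25·(-0.080044) = 0.4501.

0.4501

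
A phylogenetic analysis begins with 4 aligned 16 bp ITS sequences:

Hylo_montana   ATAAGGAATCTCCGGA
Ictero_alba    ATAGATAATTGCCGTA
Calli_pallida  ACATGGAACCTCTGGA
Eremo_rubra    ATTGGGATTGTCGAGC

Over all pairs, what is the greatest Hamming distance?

10

Pairwise Hamming distances:
  Hylo_montana vs Ictero_alba: 6
  Hylo_montana vs Calli_pallida: 4
  Hylo_montana vs Eremo_rubra: 7
  Ictero_alba vs Calli_pallida: 9
  Ictero_alba vs Eremo_rubra: 10
  Calli_pallida vs Eremo_rubra: 9
The largest is 10, between Ictero_alba and Eremo_rubra.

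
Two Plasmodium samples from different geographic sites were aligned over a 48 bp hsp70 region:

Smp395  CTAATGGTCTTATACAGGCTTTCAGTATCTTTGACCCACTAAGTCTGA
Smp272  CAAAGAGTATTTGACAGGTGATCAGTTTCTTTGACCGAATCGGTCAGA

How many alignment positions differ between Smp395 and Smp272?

15

Differing sites — 2:T/A; 5:T/G; 6:G/A; 9:C/A; 12:A/T; 13:T/G; 19:C/T; 20:T/G; 21:T/A; 27:A/T; 37:C/G; 39:C/A; 41:A/C; 42:A/G; 46:T/A.
That gives 15 mismatches out of 48 aligned sites, so the Hamming distance is 15.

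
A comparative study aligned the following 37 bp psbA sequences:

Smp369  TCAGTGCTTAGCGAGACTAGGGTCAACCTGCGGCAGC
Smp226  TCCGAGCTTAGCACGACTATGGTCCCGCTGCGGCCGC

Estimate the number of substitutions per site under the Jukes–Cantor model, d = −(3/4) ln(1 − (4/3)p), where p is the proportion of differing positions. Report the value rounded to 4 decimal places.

0.2940

Differing sites — 3:A/C; 5:T/A; 13:G/A; 14:A/C; 20:G/T; 25:A/C; 26:A/C; 27:C/G; 35:A/C.
p = 9/37 = 0.243243.
d = −0.75 · ln(1 − (4/3)·0.243243) = −0.75 · ln(0.675676) = −0.75 · (-0.392042) = 0.2940.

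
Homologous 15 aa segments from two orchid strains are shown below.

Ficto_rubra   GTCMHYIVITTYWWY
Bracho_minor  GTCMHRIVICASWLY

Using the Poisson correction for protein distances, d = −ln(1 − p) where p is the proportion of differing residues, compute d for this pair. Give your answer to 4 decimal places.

Mismatches occur at site 6 (Y↔R), site 10 (T↔C), site 11 (T↔A), site 12 (Y↔S), site 14 (W↔L).
p = 5/15 = 0.333333.
d = −ln(1 − 0.333333) = −ln(0.666667) = 0.4055.

0.4055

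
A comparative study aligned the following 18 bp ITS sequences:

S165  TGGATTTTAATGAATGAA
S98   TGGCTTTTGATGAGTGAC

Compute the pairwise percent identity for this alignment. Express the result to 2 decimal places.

Mismatches occur at site 4 (A↔C), site 9 (A↔G), site 14 (A↔G), site 18 (A↔C).
14 of the 18 sites match, so the percent identity is 14/18 × 100 = 77.78%.

77.78%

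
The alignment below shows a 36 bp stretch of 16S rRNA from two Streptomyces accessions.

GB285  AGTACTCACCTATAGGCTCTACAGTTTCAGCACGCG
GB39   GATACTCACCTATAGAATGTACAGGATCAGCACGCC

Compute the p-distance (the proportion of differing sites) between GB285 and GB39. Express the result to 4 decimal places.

0.2222

The sequences differ at positions 1 (A/G), 2 (G/A), 16 (G/A), 17 (C/A), 19 (C/G), 25 (T/G), 26 (T/A), 36 (G/C).
There are 8 differences over 36 sites, so p = 8/36 = 0.2222.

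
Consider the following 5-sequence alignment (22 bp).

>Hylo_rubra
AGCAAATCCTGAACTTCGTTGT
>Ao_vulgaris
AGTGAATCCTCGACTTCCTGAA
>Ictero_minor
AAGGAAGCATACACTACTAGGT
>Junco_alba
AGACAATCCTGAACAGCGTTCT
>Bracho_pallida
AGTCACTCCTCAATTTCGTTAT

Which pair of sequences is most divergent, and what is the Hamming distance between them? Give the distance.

Pairwise Hamming distances:
  Hylo_rubra vs Ao_vulgaris: 8
  Hylo_rubra vs Ictero_minor: 11
  Hylo_rubra vs Junco_alba: 5
  Hylo_rubra vs Bracho_pallida: 6
  Ao_vulgaris vs Ictero_minor: 11
  Ao_vulgaris vs Junco_alba: 10
  Ao_vulgaris vs Bracho_pallida: 7
  Ictero_minor vs Junco_alba: 13
  Ictero_minor vs Bracho_pallida: 14
  Junco_alba vs Bracho_pallida: 7
The largest is 14, between Ictero_minor and Bracho_pallida.

14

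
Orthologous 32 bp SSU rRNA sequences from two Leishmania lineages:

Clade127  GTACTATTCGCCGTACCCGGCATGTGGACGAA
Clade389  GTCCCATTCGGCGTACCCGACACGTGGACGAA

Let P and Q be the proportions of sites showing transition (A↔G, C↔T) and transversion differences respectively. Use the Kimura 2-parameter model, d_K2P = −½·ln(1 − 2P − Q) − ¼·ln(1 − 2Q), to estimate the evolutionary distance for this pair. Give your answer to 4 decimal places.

0.1772

The sequences differ at positions 3 (A/C, transversion), 5 (T/C, transition), 11 (C/G, transversion), 20 (G/A, transition), 23 (T/C, transition).
Of the 5 differences, 3 transitions and 2 transversions over 32 sites: P = 3/32 = 0.093750, Q = 2/32 = 0.062500.
d = −0.5·ln(0.750000) − 0.25·ln(0.875000) = −0.5·(-0.287682) − 0.25·(-0.133531) = 0.1772.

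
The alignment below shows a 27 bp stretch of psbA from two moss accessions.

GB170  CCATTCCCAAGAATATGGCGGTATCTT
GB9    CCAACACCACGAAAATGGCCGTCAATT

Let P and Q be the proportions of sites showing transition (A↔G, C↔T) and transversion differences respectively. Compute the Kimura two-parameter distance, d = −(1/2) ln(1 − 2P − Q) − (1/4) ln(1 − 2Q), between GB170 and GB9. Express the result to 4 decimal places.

0.4558

Mismatches occur at site 4 (T↔A, transversion), site 5 (T↔C, transition), site 6 (C↔A, transversion), site 10 (A↔C, transversion), site 14 (T↔A, transversion), site 20 (G↔C, transversion), site 23 (A↔C, transversion), site 24 (T↔A, transversion), site 25 (C↔A, transversion).
Of the 9 differences, 1 transition and 8 transversions over 27 sites: P = 1/27 = 0.037037, Q = 8/27 = 0.296296.
d = −0.5·ln(0.629630) − 0.25·ln(0.407408) = −0.5·(-0.462623) − 0.25·(-0.897940) = 0.4558.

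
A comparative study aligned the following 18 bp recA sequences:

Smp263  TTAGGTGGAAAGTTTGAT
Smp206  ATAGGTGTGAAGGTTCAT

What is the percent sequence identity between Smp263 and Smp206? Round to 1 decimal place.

The sequences differ at positions 1 (T/A), 8 (G/T), 9 (A/G), 13 (T/G), 16 (G/C).
13 of the 18 sites match, so the percent identity is 13/18 × 100 = 72.2%.

72.2%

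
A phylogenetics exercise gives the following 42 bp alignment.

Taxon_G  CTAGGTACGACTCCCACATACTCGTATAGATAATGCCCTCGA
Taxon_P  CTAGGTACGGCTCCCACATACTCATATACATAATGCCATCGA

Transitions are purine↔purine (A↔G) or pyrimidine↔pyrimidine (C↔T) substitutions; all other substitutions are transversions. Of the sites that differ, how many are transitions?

2

Differing sites — 10:A/G (Ti); 24:G/A (Ti); 29:G/C (Tv); 38:C/A (Tv).
Of the 4 differences, 2 transitions and 2 transversions, so the answer is 2.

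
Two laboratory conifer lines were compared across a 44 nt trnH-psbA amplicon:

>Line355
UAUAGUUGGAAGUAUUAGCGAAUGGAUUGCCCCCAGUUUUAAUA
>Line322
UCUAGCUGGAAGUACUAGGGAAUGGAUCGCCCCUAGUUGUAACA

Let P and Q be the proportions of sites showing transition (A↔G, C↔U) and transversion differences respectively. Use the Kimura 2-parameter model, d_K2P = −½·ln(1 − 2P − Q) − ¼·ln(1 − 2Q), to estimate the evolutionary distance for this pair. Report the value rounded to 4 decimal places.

0.2118

The sequences differ at positions 2 (A/C, transversion), 6 (U/C, transition), 15 (U/C, transition), 19 (C/G, transversion), 28 (U/C, transition), 34 (C/U, transition), 39 (U/G, transversion), 43 (U/C, transition).
Of the 8 differences, 5 transitions and 3 transversions over 44 sites: P = 5/44 = 0.113636, Q = 3/44 = 0.068182.
d = −0.5·ln(0.704546) − 0.25·ln(0.863636) = −0.5·(-0.350202) − 0.25·(-0.146604) = 0.2118.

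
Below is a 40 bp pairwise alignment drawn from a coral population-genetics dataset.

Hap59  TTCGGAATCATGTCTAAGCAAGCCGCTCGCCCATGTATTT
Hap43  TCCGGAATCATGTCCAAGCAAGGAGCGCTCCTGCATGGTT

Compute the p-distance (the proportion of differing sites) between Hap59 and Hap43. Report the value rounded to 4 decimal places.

0.3000

Mismatches occur at site 2 (T→C), site 15 (T→C), site 23 (C→G), site 24 (C→A), site 27 (T→G), site 29 (G→T), site 32 (C→T), site 33 (A→G), site 34 (T→C), site 35 (G→A), site 37 (A→G), site 38 (T→G).
There are 12 differences over 40 sites, so p = 12/40 = 0.3000.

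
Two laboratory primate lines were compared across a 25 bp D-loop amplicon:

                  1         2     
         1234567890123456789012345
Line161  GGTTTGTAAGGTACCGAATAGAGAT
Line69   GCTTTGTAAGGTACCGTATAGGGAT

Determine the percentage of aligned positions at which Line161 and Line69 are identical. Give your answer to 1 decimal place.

88.0%

Mismatches occur at site 2 (G→C), site 17 (A→T), site 22 (A→G).
22 of the 25 sites match, so the percent identity is 22/25 × 100 = 88.0%.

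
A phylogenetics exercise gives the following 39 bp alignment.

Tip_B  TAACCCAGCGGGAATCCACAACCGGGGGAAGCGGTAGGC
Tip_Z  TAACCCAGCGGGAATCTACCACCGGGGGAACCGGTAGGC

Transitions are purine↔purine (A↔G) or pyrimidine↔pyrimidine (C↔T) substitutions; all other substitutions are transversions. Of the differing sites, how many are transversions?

2

Mismatches occur at site 17 (C↔T, transition), site 20 (A↔C, transversion), site 31 (G↔C, transversion).
Of the 3 differences, 1 transition and 2 transversions, so the answer is 2.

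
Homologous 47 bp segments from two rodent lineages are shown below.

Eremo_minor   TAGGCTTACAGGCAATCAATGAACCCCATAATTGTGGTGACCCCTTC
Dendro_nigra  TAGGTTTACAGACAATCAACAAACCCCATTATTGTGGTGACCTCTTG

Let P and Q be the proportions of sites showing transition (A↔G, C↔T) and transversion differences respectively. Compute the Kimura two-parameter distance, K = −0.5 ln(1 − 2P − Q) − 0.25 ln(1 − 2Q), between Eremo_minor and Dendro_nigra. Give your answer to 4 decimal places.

0.1696

The sequences differ at positions 5 (C/T, transition), 12 (G/A, transition), 20 (T/C, transition), 21 (G/A, transition), 30 (A/T, transversion), 43 (C/T, transition), 47 (C/G, transversion).
Of the 7 differences, 5 transitions and 2 transversions over 47 sites: P = 5/47 = 0.106383, Q = 2/47 = 0.042553.
d = −0.5·ln(0.744681) − 0.25·ln(0.914894) = −0.5·(-0.294799) − 0.25·(-0.088947) = 0.1696.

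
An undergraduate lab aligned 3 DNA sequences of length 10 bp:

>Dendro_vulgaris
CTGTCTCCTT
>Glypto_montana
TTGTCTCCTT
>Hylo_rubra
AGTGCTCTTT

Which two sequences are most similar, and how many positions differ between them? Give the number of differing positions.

1

Pairwise Hamming distances:
  Dendro_vulgaris vs Glypto_montana: 1
  Dendro_vulgaris vs Hylo_rubra: 5
  Glypto_montana vs Hylo_rubra: 5
The smallest is 1, between Dendro_vulgaris and Glypto_montana.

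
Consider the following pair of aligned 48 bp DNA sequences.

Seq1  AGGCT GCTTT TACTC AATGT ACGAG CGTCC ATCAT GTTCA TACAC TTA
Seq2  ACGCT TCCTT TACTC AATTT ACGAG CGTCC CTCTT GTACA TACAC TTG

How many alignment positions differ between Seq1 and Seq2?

8

Mismatches occur at site 2 (G→C), site 6 (G→T), site 8 (T→C), site 19 (G→T), site 31 (A→C), site 34 (A→T), site 38 (T→A), site 48 (A→G).
That gives 8 mismatches out of 48 aligned sites, so the Hamming distance is 8.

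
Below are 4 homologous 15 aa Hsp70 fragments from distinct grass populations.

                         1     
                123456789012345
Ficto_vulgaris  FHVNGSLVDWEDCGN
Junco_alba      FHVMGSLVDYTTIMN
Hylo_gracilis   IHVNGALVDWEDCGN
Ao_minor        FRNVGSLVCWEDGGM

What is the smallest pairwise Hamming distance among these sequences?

Pairwise Hamming distances:
  Ficto_vulgaris vs Junco_alba: 6
  Ficto_vulgaris vs Hylo_gracilis: 2
  Ficto_vulgaris vs Ao_minor: 6
  Junco_alba vs Hylo_gracilis: 8
  Junco_alba vs Ao_minor: 10
  Hylo_gracilis vs Ao_minor: 8
The smallest is 2, between Ficto_vulgaris and Hylo_gracilis.

2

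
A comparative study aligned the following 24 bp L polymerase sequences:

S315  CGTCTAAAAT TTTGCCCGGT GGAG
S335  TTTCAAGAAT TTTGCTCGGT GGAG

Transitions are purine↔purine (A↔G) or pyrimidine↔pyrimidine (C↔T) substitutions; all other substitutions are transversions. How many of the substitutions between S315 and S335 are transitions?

3

Differing sites — 1:C/T (Ti); 2:G/T (Tv); 5:T/A (Tv); 7:A/G (Ti); 16:C/T (Ti).
Of the 5 differences, 3 transitions and 2 transversions, so the answer is 3.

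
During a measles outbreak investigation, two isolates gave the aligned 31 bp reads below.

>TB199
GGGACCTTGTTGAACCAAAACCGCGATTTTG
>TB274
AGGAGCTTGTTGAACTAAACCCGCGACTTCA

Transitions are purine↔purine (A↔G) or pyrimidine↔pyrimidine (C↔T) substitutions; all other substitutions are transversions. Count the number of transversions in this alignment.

2

Differing sites — 1:G/A (Ti); 5:C/G (Tv); 16:C/T (Ti); 20:A/C (Tv); 27:T/C (Ti); 30:T/C (Ti); 31:G/A (Ti).
Of the 7 differences, 5 transitions and 2 transversions, so the answer is 2.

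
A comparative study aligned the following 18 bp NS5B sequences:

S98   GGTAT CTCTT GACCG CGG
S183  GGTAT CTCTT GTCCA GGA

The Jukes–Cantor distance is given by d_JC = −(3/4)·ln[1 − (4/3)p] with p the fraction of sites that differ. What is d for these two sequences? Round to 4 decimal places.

0.2635

Differing sites — 12:A/T; 15:G/A; 16:C/G; 18:G/A.
p = 4/18 = 0.222222.
d = −0.75 · ln(1 − (4/3)·0.222222) = −0.75 · ln(0.703704) = −0.75 · (-0.351397) = 0.2635.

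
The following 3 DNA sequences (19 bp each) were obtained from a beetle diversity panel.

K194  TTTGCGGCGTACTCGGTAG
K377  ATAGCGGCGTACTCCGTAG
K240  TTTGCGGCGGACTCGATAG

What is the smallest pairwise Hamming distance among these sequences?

Pairwise Hamming distances:
  K194 vs K377: 3
  K194 vs K240: 2
  K377 vs K240: 5
The smallest is 2, between K194 and K240.

2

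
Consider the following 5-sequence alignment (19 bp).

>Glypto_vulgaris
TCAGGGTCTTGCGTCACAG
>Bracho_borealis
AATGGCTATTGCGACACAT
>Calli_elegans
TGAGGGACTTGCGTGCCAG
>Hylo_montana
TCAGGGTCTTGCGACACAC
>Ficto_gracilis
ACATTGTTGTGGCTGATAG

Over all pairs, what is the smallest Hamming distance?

2

Pairwise Hamming distances:
  Glypto_vulgaris vs Bracho_borealis: 7
  Glypto_vulgaris vs Calli_elegans: 4
  Glypto_vulgaris vs Hylo_montana: 2
  Glypto_vulgaris vs Ficto_gracilis: 9
  Bracho_borealis vs Calli_elegans: 10
  Bracho_borealis vs Hylo_montana: 6
  Bracho_borealis vs Ficto_gracilis: 13
  Calli_elegans vs Hylo_montana: 6
  Calli_elegans vs Ficto_gracilis: 11
  Hylo_montana vs Ficto_gracilis: 11
The smallest is 2, between Glypto_vulgaris and Hylo_montana.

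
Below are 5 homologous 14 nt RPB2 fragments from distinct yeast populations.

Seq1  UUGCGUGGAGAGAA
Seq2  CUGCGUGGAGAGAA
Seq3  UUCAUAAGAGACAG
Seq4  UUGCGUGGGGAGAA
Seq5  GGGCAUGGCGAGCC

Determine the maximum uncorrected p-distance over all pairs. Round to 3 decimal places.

0.786

Pairwise Hamming distances:
  Seq1 vs Seq2: 1
  Seq1 vs Seq3: 7
  Seq1 vs Seq4: 1
  Seq1 vs Seq5: 6
  Seq2 vs Seq3: 8
  Seq2 vs Seq4: 2
  Seq2 vs Seq5: 6
  Seq3 vs Seq4: 8
  Seq3 vs Seq5: 11
  Seq4 vs Seq5: 6
The largest is 11 mismatches, between Seq3 and Seq5; p = 11/14 = 0.786.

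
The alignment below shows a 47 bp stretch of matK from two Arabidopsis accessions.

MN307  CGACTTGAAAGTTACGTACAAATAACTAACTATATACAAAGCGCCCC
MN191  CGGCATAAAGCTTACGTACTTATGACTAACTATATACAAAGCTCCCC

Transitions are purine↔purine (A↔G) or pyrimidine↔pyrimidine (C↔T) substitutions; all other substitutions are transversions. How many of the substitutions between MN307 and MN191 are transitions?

Differing sites — 3:A/G (Ti); 5:T/A (Tv); 7:G/A (Ti); 10:A/G (Ti); 11:G/C (Tv); 20:A/T (Tv); 21:A/T (Tv); 24:A/G (Ti); 43:G/T (Tv).
Of the 9 differences, 4 transitions and 5 transversions, so the answer is 4.

4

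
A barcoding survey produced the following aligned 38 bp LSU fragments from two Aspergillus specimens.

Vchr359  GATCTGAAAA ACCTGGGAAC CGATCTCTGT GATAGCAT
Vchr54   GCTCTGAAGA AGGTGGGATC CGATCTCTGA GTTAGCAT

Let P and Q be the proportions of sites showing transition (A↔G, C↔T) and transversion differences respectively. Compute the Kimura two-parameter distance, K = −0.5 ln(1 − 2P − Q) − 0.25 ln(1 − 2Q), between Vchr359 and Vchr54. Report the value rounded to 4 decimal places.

0.2131

The sequences differ at positions 2 (A/C, transversion), 9 (A/G, transition), 12 (C/G, transversion), 13 (C/G, transversion), 19 (A/T, transversion), 30 (T/A, transversion), 32 (A/T, transversion).
Of the 7 differences, 1 transition and 6 transversions over 38 sites: P = 1/38 = 0.026316, Q = 6/38 = 0.157895.
d = −0.5·ln(0.789473) − 0.25·ln(0.684210) = −0.5·(-0.236390) − 0.25·(-0.379490) = 0.2131.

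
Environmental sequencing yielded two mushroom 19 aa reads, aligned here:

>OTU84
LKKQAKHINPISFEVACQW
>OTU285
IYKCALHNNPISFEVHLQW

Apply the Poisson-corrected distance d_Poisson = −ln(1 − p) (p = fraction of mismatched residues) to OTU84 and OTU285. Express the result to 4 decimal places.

Differing sites — 1:L/I; 2:K/Y; 4:Q/C; 6:K/L; 8:I/N; 16:A/H; 17:C/L.
p = 7/19 = 0.368421.
d = −ln(1 − 0.368421) = −ln(0.631579) = 0.4595.

0.4595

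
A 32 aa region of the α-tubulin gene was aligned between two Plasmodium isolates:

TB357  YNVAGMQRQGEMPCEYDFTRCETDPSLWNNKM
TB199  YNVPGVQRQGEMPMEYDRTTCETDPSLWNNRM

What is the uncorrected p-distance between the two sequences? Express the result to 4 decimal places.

0.1875

The sequences differ at positions 4 (A/P), 6 (M/V), 14 (C/M), 18 (F/R), 20 (R/T), 31 (K/R).
There are 6 differences over 32 sites, so p = 6/32 = 0.1875.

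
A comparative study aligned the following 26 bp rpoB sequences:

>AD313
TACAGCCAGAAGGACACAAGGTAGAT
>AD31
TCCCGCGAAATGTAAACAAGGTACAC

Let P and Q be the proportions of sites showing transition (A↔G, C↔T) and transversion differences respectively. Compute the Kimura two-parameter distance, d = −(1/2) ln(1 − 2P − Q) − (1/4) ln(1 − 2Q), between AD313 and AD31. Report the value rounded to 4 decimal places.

0.4683

Differing sites — 2:A/C (Tv); 4:A/C (Tv); 7:C/G (Tv); 9:G/A (Ti); 11:A/T (Tv); 13:G/T (Tv); 15:C/A (Tv); 24:G/C (Tv); 26:T/C (Ti).
Of the 9 differences, 2 transitions and 7 transversions over 26 sites: P = 2/26 = 0.076923, Q = 7/26 = 0.269231.
d = −0.5·ln(0.576923) − 0.25·ln(0.461538) = −0.5·(-0.550046) − 0.25·(-0.773191) = 0.4683.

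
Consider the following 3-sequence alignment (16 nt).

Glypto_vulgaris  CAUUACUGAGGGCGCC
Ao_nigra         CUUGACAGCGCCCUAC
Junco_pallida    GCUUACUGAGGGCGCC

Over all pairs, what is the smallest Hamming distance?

Pairwise Hamming distances:
  Glypto_vulgaris vs Ao_nigra: 8
  Glypto_vulgaris vs Junco_pallida: 2
  Ao_nigra vs Junco_pallida: 9
The smallest is 2, between Glypto_vulgaris and Junco_pallida.

2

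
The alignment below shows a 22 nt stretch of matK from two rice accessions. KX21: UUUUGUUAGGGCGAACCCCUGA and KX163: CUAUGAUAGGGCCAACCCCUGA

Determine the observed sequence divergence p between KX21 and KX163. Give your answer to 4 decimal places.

0.1818

Differing sites — 1:U/C; 3:U/A; 6:U/A; 13:G/C.
There are 4 differences over 22 sites, so p = 4/22 = 0.1818.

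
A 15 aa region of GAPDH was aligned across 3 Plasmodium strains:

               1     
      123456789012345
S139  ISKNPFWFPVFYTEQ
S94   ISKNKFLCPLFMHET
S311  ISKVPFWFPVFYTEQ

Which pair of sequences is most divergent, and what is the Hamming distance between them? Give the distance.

Pairwise Hamming distances:
  S139 vs S94: 7
  S139 vs S311: 1
  S94 vs S311: 8
The largest is 8, between S94 and S311.

8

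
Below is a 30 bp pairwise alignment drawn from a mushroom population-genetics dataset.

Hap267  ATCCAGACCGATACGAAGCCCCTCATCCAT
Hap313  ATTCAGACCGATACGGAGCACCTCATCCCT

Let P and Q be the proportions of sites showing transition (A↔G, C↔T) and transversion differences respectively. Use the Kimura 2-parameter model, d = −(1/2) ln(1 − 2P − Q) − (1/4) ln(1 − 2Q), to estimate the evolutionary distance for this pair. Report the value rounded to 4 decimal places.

Differing sites — 3:C/T (Ti); 16:A/G (Ti); 20:C/A (Tv); 29:A/C (Tv).
Of the 4 differences, 2 transitions and 2 transversions over 30 sites: P = 2/30 = 0.066667, Q = 2/30 = 0.066667.
d = −0.5·ln(0.799999) − 0.25·ln(0.866666) = −0.5·(-0.223145) − 0.25·(-0.143102) = 0.1473.

0.1473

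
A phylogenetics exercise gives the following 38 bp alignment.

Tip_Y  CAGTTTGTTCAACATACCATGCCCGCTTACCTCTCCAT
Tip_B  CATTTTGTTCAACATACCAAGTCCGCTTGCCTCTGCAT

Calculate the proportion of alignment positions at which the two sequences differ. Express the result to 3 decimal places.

The sequences differ at positions 3 (G/T), 20 (T/A), 22 (C/T), 29 (A/G), 35 (C/G).
There are 5 differences over 38 sites, so p = 5/38 = 0.132.

0.132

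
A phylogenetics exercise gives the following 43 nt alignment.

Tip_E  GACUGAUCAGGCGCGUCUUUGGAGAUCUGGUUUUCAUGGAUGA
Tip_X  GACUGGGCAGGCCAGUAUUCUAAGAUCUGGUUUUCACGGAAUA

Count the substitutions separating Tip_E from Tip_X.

11

The sequences differ at positions 6 (A/G), 7 (U/G), 13 (G/C), 14 (C/A), 17 (C/A), 20 (U/C), 21 (G/U), 22 (G/A), 37 (U/C), 41 (U/A), 42 (G/U).
That gives 11 mismatches out of 43 aligned sites, so the Hamming distance is 11.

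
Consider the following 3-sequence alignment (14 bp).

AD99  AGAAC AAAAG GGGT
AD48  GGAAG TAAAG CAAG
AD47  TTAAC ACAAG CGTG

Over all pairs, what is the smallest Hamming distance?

Pairwise Hamming distances:
  AD99 vs AD48: 7
  AD99 vs AD47: 6
  AD48 vs AD47: 7
The smallest is 6, between AD99 and AD47.

6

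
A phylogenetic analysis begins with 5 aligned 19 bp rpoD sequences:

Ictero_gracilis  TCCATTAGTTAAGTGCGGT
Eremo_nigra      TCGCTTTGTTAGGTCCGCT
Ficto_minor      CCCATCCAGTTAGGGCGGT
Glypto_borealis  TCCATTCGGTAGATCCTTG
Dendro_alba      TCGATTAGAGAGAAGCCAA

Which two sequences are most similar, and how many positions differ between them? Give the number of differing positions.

Pairwise Hamming distances:
  Ictero_gracilis vs Eremo_nigra: 6
  Ictero_gracilis vs Ficto_minor: 7
  Ictero_gracilis vs Glypto_borealis: 8
  Ictero_gracilis vs Dendro_alba: 9
  Eremo_nigra vs Ficto_minor: 12
  Eremo_nigra vs Glypto_borealis: 8
  Eremo_nigra vs Dendro_alba: 10
  Ficto_minor vs Glypto_borealis: 11
  Ficto_minor vs Dendro_alba: 14
  Glypto_borealis vs Dendro_alba: 9
The smallest is 6, between Ictero_gracilis and Eremo_nigra.

6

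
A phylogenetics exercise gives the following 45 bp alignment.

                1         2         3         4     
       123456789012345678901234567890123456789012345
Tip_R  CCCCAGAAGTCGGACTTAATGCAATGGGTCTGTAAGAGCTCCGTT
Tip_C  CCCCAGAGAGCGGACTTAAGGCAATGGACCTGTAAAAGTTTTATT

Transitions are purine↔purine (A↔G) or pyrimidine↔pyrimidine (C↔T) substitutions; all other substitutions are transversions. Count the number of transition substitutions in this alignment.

9

The sequences differ at positions 8 (A/G, transition), 9 (G/A, transition), 10 (T/G, transversion), 20 (T/G, transversion), 28 (G/A, transition), 29 (T/C, transition), 36 (G/A, transition), 39 (C/T, transition), 41 (C/T, transition), 42 (C/T, transition), 43 (G/A, transition).
Of the 11 differences, 9 transitions and 2 transversions, so the answer is 9.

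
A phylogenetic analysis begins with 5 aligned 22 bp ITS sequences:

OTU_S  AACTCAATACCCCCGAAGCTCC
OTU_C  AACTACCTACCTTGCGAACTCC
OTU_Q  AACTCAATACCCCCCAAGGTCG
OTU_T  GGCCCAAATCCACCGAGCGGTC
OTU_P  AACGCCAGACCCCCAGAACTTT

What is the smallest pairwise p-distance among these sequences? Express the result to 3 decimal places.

0.136

Pairwise Hamming distances:
  OTU_S vs OTU_C: 9
  OTU_S vs OTU_Q: 3
  OTU_S vs OTU_T: 11
  OTU_S vs OTU_P: 8
  OTU_C vs OTU_Q: 10
  OTU_C vs OTU_T: 18
  OTU_C vs OTU_P: 10
  OTU_Q vs OTU_T: 12
  OTU_Q vs OTU_P: 9
  OTU_T vs OTU_P: 14
The smallest is 3 mismatches, between OTU_S and OTU_Q; p = 3/22 = 0.136.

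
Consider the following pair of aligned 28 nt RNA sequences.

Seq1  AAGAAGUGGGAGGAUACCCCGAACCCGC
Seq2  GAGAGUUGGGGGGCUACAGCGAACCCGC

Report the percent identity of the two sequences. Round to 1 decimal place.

Mismatches occur at site 1 (A/G), site 5 (A/G), site 6 (G/U), site 11 (A/G), site 14 (A/C), site 18 (C/A), site 19 (C/G).
21 of the 28 sites match, so the percent identity is 21/28 × 100 = 75.0%.

75.0%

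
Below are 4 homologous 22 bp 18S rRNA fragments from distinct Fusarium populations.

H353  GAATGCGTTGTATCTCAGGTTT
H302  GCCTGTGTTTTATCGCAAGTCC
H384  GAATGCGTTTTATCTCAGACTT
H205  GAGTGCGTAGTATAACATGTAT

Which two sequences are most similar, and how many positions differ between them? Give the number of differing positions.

Pairwise Hamming distances:
  H353 vs H302: 8
  H353 vs H384: 3
  H353 vs H205: 6
  H302 vs H384: 9
  H302 vs H205: 10
  H384 vs H205: 9
The smallest is 3, between H353 and H384.

3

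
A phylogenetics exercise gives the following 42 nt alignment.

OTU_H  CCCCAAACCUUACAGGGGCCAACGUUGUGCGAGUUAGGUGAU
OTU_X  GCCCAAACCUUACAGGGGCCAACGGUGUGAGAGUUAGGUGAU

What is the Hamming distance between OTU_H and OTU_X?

Mismatches occur at site 1 (C/G), site 25 (U/G), site 30 (C/A).
That gives 3 mismatches out of 42 aligned sites, so the Hamming distance is 3.

3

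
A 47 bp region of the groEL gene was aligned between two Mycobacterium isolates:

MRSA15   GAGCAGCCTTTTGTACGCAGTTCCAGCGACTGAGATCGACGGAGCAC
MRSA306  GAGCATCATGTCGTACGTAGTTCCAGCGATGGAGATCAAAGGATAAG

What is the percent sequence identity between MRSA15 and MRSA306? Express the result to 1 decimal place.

74.5%

Mismatches occur at site 6 (G↔T), site 8 (C↔A), site 10 (T↔G), site 12 (T↔C), site 18 (C↔T), site 30 (C↔T), site 31 (T↔G), site 38 (G↔A), site 40 (C↔A), site 44 (G↔T), site 45 (C↔A), site 47 (C↔G).
35 of the 47 sites match, so the percent identity is 35/47 × 100 = 74.5%.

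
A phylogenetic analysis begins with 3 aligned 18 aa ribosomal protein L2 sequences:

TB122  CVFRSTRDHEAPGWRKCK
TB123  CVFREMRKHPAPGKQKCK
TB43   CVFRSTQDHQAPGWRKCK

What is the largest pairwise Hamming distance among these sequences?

7

Pairwise Hamming distances:
  TB122 vs TB123: 6
  TB122 vs TB43: 2
  TB123 vs TB43: 7
The largest is 7, between TB123 and TB43.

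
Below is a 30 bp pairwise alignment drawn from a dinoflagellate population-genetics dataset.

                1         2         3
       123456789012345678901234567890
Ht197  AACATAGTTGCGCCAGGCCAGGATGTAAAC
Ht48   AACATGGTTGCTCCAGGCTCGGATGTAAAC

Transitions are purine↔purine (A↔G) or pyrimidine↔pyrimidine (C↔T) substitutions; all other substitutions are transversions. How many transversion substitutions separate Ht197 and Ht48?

The sequences differ at positions 6 (A/G, transition), 12 (G/T, transversion), 19 (C/T, transition), 20 (A/C, transversion).
Of the 4 differences, 2 transitions and 2 transversions, so the answer is 2.

2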